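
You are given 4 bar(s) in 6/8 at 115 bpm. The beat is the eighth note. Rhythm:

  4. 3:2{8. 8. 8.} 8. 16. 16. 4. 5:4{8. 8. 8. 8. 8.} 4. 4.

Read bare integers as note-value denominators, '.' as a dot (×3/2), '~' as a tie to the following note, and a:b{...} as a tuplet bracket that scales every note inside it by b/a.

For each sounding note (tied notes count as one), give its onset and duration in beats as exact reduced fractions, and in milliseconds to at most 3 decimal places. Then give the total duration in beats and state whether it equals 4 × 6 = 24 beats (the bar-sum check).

1) 0.0ms=0b +1565.217ms=3b
2) 1565.217ms=3b +521.739ms=1b
3) 2086.957ms=4b +521.739ms=1b
4) 2608.696ms=5b +521.739ms=1b
5) 3130.435ms=6b +782.609ms=3/2b
6) 3913.043ms=15/2b +391.304ms=3/4b
7) 4304.348ms=33/4b +391.304ms=3/4b
8) 4695.652ms=9b +1565.217ms=3b
9) 6260.87ms=12b +626.087ms=6/5b
10) 6886.957ms=66/5b +626.087ms=6/5b
11) 7513.043ms=72/5b +626.087ms=6/5b
12) 8139.13ms=78/5b +626.087ms=6/5b
13) 8765.217ms=84/5b +626.087ms=6/5b
14) 9391.304ms=18b +1565.217ms=3b
15) 10956.522ms=21b +1565.217ms=3b
Σ=24b of 24 (115bpm 6/8) — PASS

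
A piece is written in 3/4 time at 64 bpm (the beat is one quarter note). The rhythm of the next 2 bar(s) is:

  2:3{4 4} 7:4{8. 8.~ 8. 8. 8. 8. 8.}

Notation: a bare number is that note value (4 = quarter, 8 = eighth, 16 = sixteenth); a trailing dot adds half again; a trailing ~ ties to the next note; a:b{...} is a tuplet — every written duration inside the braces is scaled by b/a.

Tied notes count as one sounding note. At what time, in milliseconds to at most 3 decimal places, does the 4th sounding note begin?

note 4 onset = 24/7b = 3214.286ms

1. 0.0ms @ 0 + 1406.25ms (3/2)
2. 1406.25ms @ 3/2 + 1406.25ms (3/2)
3. 2812.5ms @ 3 + 401.786ms (3/7)
4. 3214.286ms @ 24/7 + 803.571ms (6/7)
5. 4017.857ms @ 30/7 + 401.786ms (3/7)
6. 4419.643ms @ 33/7 + 401.786ms (3/7)
7. 4821.429ms @ 36/7 + 401.786ms (3/7)
8. 5223.214ms @ 39/7 + 401.786ms (3/7)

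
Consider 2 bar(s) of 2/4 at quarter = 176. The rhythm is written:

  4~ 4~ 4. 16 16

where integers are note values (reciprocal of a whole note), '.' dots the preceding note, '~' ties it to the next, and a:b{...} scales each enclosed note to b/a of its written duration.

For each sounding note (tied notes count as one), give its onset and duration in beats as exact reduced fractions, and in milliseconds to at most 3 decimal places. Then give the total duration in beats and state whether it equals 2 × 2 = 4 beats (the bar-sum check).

1) 0.0ms=0b +1193.182ms=7/2b
2) 1193.182ms=7/2b +85.227ms=1/4b
3) 1278.409ms=15/4b +85.227ms=1/4b
Σ=4b of 4 (176bpm 2/4) — PASS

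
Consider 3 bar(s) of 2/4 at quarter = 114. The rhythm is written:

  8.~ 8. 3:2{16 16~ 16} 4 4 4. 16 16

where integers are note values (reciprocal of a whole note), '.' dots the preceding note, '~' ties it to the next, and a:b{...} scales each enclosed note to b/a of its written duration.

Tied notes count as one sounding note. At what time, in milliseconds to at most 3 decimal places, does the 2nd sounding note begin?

note 2 onset = 3/2b = 789.474ms

1. 0.0ms @ 0 + 789.474ms (3/2)
2. 789.474ms @ 3/2 + 87.719ms (1/6)
3. 877.193ms @ 5/3 + 175.439ms (1/3)
4. 1052.632ms @ 2 + 526.316ms (1)
5. 1578.947ms @ 3 + 526.316ms (1)
6. 2105.263ms @ 4 + 789.474ms (3/2)
7. 2894.737ms @ 11/2 + 131.579ms (1/4)
8. 3026.316ms @ 23/4 + 131.579ms (1/4)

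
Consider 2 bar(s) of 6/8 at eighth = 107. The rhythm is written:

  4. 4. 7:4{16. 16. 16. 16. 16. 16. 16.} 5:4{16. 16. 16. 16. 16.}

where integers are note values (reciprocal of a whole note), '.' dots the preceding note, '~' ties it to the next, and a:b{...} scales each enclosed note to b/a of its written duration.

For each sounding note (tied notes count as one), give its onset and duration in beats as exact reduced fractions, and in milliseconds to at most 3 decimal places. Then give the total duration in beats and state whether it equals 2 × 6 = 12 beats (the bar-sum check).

1) 0.0ms=0b +1682.243ms=3b
2) 1682.243ms=3b +1682.243ms=3b
3) 3364.486ms=6b +240.32ms=3/7b
4) 3604.806ms=45/7b +240.32ms=3/7b
5) 3845.127ms=48/7b +240.32ms=3/7b
6) 4085.447ms=51/7b +240.32ms=3/7b
7) 4325.768ms=54/7b +240.32ms=3/7b
8) 4566.088ms=57/7b +240.32ms=3/7b
9) 4806.409ms=60/7b +240.32ms=3/7b
10) 5046.729ms=9b +336.449ms=3/5b
11) 5383.178ms=48/5b +336.449ms=3/5b
12) 5719.626ms=51/5b +336.449ms=3/5b
13) 6056.075ms=54/5b +336.449ms=3/5b
14) 6392.523ms=57/5b +336.449ms=3/5b
Σ=12b of 12 (107bpm 6/8) — PASS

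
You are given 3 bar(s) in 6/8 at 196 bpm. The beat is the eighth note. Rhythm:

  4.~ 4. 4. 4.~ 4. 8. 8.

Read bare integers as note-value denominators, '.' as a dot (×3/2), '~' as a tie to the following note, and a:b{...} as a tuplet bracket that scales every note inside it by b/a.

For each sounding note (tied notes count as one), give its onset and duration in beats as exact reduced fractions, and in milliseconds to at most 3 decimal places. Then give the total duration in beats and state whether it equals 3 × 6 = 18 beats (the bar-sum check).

1) 0.0ms=0b +1836.735ms=6b
2) 1836.735ms=6b +918.367ms=3b
3) 2755.102ms=9b +1836.735ms=6b
4) 4591.837ms=15b +459.184ms=3/2b
5) 5051.02ms=33/2b +459.184ms=3/2b
Σ=18b of 18 (196bpm 6/8) — PASS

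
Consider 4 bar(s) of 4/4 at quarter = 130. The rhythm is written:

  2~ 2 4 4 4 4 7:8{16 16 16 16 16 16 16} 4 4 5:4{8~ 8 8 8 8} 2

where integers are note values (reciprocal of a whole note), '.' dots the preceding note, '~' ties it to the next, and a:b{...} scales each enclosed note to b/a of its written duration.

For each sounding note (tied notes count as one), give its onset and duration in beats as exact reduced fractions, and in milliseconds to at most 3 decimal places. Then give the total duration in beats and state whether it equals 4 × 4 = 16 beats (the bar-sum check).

1) 0.0ms=0b +1846.154ms=4b
2) 1846.154ms=4b +461.538ms=1b
3) 2307.692ms=5b +461.538ms=1b
4) 2769.231ms=6b +461.538ms=1b
5) 3230.769ms=7b +461.538ms=1b
6) 3692.308ms=8b +131.868ms=2/7b
7) 3824.176ms=58/7b +131.868ms=2/7b
8) 3956.044ms=60/7b +131.868ms=2/7b
9) 4087.912ms=62/7b +131.868ms=2/7b
10) 4219.78ms=64/7b +131.868ms=2/7b
11) 4351.648ms=66/7b +131.868ms=2/7b
12) 4483.516ms=68/7b +131.868ms=2/7b
13) 4615.385ms=10b +461.538ms=1b
14) 5076.923ms=11b +461.538ms=1b
15) 5538.462ms=12b +369.231ms=4/5b
16) 5907.692ms=64/5b +184.615ms=2/5b
17) 6092.308ms=66/5b +184.615ms=2/5b
18) 6276.923ms=68/5b +184.615ms=2/5b
19) 6461.538ms=14b +923.077ms=2b
Σ=16b of 16 (130bpm 4/4) — PASS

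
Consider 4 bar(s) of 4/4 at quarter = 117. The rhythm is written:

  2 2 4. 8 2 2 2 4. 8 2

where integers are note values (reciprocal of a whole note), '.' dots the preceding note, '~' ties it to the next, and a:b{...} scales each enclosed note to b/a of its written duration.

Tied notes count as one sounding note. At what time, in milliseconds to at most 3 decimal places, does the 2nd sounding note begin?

1. 0.0ms @ 0 + 1025.641ms (2)
2. 1025.641ms @ 2 + 1025.641ms (2)
3. 2051.282ms @ 4 + 769.231ms (3/2)
4. 2820.513ms @ 11/2 + 256.41ms (1/2)
5. 3076.923ms @ 6 + 1025.641ms (2)
6. 4102.564ms @ 8 + 1025.641ms (2)
7. 5128.205ms @ 10 + 1025.641ms (2)
8. 6153.846ms @ 12 + 769.231ms (3/2)
9. 6923.077ms @ 27/2 + 256.41ms (1/2)
10. 7179.487ms @ 14 + 1025.641ms (2)

note 2 onset = 2b = 1025.641ms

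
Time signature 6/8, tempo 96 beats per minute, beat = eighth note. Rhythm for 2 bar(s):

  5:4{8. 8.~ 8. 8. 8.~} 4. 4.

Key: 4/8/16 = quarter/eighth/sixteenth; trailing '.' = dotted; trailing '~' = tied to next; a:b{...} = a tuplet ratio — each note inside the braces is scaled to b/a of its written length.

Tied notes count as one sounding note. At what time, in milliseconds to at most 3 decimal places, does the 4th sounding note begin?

1. 0.0ms @ 0 + 750.0ms (6/5)
2. 750.0ms @ 6/5 + 1500.0ms (12/5)
3. 2250.0ms @ 18/5 + 750.0ms (6/5)
4. 3000.0ms @ 24/5 + 2625.0ms (21/5)
5. 5625.0ms @ 9 + 1875.0ms (3)

note 4 onset = 24/5b = 3000.0ms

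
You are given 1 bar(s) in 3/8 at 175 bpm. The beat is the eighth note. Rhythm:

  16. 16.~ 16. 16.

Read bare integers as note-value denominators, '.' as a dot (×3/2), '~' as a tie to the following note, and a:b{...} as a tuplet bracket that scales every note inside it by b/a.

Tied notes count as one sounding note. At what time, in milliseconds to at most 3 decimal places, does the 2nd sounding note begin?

note 2 onset = 3/4b = 257.143ms

1. 0.0ms @ 0 + 257.143ms (3/4)
2. 257.143ms @ 3/4 + 514.286ms (3/2)
3. 771.429ms @ 9/4 + 257.143ms (3/4)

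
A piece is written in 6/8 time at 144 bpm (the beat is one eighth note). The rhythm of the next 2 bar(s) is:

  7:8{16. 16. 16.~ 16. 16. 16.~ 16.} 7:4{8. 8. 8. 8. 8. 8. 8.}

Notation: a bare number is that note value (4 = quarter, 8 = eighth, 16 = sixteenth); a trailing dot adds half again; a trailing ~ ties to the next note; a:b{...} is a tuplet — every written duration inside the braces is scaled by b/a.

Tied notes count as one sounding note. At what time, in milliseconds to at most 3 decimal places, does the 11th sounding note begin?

note 11 onset = 72/7b = 4285.714ms

1. 0.0ms @ 0 + 357.143ms (6/7)
2. 357.143ms @ 6/7 + 357.143ms (6/7)
3. 714.286ms @ 12/7 + 714.286ms (12/7)
4. 1428.571ms @ 24/7 + 357.143ms (6/7)
5. 1785.714ms @ 30/7 + 714.286ms (12/7)
6. 2500.0ms @ 6 + 357.143ms (6/7)
7. 2857.143ms @ 48/7 + 357.143ms (6/7)
8. 3214.286ms @ 54/7 + 357.143ms (6/7)
9. 3571.429ms @ 60/7 + 357.143ms (6/7)
10. 3928.571ms @ 66/7 + 357.143ms (6/7)
11. 4285.714ms @ 72/7 + 357.143ms (6/7)
12. 4642.857ms @ 78/7 + 357.143ms (6/7)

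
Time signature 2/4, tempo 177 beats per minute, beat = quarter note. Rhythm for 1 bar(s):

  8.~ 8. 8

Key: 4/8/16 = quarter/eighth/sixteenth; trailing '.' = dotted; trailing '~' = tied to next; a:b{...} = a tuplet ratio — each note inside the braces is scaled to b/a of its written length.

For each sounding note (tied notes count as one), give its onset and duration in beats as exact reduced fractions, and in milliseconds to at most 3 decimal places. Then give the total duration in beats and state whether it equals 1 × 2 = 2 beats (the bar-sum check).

1) 0.0ms=0b +508.475ms=3/2b
2) 508.475ms=3/2b +169.492ms=1/2b
Σ=2b of 2 (177bpm 2/4) — PASS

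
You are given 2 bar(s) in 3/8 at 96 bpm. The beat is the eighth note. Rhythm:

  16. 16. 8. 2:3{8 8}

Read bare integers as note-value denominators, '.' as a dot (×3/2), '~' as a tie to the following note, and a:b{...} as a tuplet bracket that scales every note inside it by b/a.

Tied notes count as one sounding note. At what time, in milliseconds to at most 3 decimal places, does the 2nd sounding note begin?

note 2 onset = 3/4b = 468.75ms

1. 0.0ms @ 0 + 468.75ms (3/4)
2. 468.75ms @ 3/4 + 468.75ms (3/4)
3. 937.5ms @ 3/2 + 937.5ms (3/2)
4. 1875.0ms @ 3 + 937.5ms (3/2)
5. 2812.5ms @ 9/2 + 937.5ms (3/2)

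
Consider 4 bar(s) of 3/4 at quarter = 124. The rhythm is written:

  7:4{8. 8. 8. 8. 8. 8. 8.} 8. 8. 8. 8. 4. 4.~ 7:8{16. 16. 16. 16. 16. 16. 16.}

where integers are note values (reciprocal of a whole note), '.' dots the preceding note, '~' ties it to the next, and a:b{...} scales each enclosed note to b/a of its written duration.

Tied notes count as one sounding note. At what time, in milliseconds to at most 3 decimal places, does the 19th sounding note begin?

1. 0.0ms @ 0 + 207.373ms (3/7)
2. 207.373ms @ 3/7 + 207.373ms (3/7)
3. 414.747ms @ 6/7 + 207.373ms (3/7)
4. 622.12ms @ 9/7 + 207.373ms (3/7)
5. 829.493ms @ 12/7 + 207.373ms (3/7)
6. 1036.866ms @ 15/7 + 207.373ms (3/7)
7. 1244.24ms @ 18/7 + 207.373ms (3/7)
8. 1451.613ms @ 3 + 362.903ms (3/4)
9. 1814.516ms @ 15/4 + 362.903ms (3/4)
10. 2177.419ms @ 9/2 + 362.903ms (3/4)
11. 2540.323ms @ 21/4 + 362.903ms (3/4)
12. 2903.226ms @ 6 + 725.806ms (3/2)
13. 3629.032ms @ 15/2 + 933.18ms (27/14)
14. 4562.212ms @ 66/7 + 207.373ms (3/7)
15. 4769.585ms @ 69/7 + 207.373ms (3/7)
16. 4976.959ms @ 72/7 + 207.373ms (3/7)
17. 5184.332ms @ 75/7 + 207.373ms (3/7)
18. 5391.705ms @ 78/7 + 207.373ms (3/7)
19. 5599.078ms @ 81/7 + 207.373ms (3/7)

note 19 onset = 81/7b = 5599.078ms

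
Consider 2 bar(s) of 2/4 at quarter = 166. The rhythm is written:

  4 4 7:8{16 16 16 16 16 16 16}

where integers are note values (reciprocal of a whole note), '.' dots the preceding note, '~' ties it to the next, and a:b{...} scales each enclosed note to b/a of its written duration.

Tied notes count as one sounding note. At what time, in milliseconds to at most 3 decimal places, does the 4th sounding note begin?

note 4 onset = 16/7b = 826.162ms

1. 0.0ms @ 0 + 361.446ms (1)
2. 361.446ms @ 1 + 361.446ms (1)
3. 722.892ms @ 2 + 103.27ms (2/7)
4. 826.162ms @ 16/7 + 103.27ms (2/7)
5. 929.432ms @ 18/7 + 103.27ms (2/7)
6. 1032.702ms @ 20/7 + 103.27ms (2/7)
7. 1135.972ms @ 22/7 + 103.27ms (2/7)
8. 1239.243ms @ 24/7 + 103.27ms (2/7)
9. 1342.513ms @ 26/7 + 103.27ms (2/7)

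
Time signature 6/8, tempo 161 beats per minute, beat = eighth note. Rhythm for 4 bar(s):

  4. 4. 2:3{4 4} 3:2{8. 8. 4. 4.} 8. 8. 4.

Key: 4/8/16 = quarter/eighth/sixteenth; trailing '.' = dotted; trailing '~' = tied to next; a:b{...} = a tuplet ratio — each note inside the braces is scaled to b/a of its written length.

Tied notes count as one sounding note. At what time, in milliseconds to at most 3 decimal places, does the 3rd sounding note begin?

1. 0.0ms @ 0 + 1118.012ms (3)
2. 1118.012ms @ 3 + 1118.012ms (3)
3. 2236.025ms @ 6 + 1118.012ms (3)
4. 3354.037ms @ 9 + 1118.012ms (3)
5. 4472.05ms @ 12 + 372.671ms (1)
6. 4844.72ms @ 13 + 372.671ms (1)
7. 5217.391ms @ 14 + 745.342ms (2)
8. 5962.733ms @ 16 + 745.342ms (2)
9. 6708.075ms @ 18 + 559.006ms (3/2)
10. 7267.081ms @ 39/2 + 559.006ms (3/2)
11. 7826.087ms @ 21 + 1118.012ms (3)

note 3 onset = 6b = 2236.025ms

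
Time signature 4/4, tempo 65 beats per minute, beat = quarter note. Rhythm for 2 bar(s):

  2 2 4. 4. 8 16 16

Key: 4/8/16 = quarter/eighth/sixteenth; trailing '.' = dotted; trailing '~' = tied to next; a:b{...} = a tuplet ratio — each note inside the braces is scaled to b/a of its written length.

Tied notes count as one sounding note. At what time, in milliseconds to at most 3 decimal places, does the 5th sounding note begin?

1. 0.0ms @ 0 + 1846.154ms (2)
2. 1846.154ms @ 2 + 1846.154ms (2)
3. 3692.308ms @ 4 + 1384.615ms (3/2)
4. 5076.923ms @ 11/2 + 1384.615ms (3/2)
5. 6461.538ms @ 7 + 461.538ms (1/2)
6. 6923.077ms @ 15/2 + 230.769ms (1/4)
7. 7153.846ms @ 31/4 + 230.769ms (1/4)

note 5 onset = 7b = 6461.538ms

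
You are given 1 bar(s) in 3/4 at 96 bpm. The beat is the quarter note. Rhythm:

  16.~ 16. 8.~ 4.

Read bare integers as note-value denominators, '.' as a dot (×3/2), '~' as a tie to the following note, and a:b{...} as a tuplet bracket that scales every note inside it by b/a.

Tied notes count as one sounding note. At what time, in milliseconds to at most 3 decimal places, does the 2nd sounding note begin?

note 2 onset = 3/4b = 468.75ms

1. 0.0ms @ 0 + 468.75ms (3/4)
2. 468.75ms @ 3/4 + 1406.25ms (9/4)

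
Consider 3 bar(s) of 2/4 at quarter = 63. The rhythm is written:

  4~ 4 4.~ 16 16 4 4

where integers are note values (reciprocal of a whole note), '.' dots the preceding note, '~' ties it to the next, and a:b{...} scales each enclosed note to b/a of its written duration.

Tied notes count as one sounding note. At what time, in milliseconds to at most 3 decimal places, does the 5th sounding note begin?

1. 0.0ms @ 0 + 1904.762ms (2)
2. 1904.762ms @ 2 + 1666.667ms (7/4)
3. 3571.429ms @ 15/4 + 238.095ms (1/4)
4. 3809.524ms @ 4 + 952.381ms (1)
5. 4761.905ms @ 5 + 952.381ms (1)

note 5 onset = 5b = 4761.905ms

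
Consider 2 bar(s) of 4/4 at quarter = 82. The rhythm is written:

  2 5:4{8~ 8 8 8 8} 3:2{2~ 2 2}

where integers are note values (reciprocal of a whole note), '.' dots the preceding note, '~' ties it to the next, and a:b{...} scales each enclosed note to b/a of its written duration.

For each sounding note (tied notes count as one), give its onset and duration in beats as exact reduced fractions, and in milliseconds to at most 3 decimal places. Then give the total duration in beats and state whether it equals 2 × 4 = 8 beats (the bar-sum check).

1) 0.0ms=0b +1463.415ms=2b
2) 1463.415ms=2b +585.366ms=4/5b
3) 2048.78ms=14/5b +292.683ms=2/5b
4) 2341.463ms=16/5b +292.683ms=2/5b
5) 2634.146ms=18/5b +292.683ms=2/5b
6) 2926.829ms=4b +1951.22ms=8/3b
7) 4878.049ms=20/3b +975.61ms=4/3b
Σ=8b of 8 (82bpm 4/4) — PASS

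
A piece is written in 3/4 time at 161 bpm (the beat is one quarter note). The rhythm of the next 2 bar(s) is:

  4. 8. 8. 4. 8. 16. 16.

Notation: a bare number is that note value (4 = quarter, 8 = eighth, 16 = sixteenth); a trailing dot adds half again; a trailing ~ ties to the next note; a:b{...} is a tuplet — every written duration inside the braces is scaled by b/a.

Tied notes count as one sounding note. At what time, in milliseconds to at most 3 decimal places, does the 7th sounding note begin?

1. 0.0ms @ 0 + 559.006ms (3/2)
2. 559.006ms @ 3/2 + 279.503ms (3/4)
3. 838.509ms @ 9/4 + 279.503ms (3/4)
4. 1118.012ms @ 3 + 559.006ms (3/2)
5. 1677.019ms @ 9/2 + 279.503ms (3/4)
6. 1956.522ms @ 21/4 + 139.752ms (3/8)
7. 2096.273ms @ 45/8 + 139.752ms (3/8)

note 7 onset = 45/8b = 2096.273ms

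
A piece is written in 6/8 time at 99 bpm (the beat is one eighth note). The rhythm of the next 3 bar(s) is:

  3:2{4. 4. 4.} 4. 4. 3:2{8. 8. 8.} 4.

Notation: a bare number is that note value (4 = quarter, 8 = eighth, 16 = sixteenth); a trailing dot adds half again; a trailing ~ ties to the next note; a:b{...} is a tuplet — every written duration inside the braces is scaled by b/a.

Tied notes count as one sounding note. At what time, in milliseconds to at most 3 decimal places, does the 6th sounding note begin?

1. 0.0ms @ 0 + 1212.121ms (2)
2. 1212.121ms @ 2 + 1212.121ms (2)
3. 2424.242ms @ 4 + 1212.121ms (2)
4. 3636.364ms @ 6 + 1818.182ms (3)
5. 5454.545ms @ 9 + 1818.182ms (3)
6. 7272.727ms @ 12 + 606.061ms (1)
7. 7878.788ms @ 13 + 606.061ms (1)
8. 8484.848ms @ 14 + 606.061ms (1)
9. 9090.909ms @ 15 + 1818.182ms (3)

note 6 onset = 12b = 7272.727ms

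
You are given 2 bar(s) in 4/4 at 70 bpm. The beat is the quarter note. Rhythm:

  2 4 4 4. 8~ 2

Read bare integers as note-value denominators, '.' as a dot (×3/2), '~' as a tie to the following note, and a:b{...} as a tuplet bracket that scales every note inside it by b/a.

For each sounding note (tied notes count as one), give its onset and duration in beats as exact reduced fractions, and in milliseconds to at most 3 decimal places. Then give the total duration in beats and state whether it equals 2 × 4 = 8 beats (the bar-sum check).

1) 0.0ms=0b +1714.286ms=2b
2) 1714.286ms=2b +857.143ms=1b
3) 2571.429ms=3b +857.143ms=1b
4) 3428.571ms=4b +1285.714ms=3/2b
5) 4714.286ms=11/2b +2142.857ms=5/2b
Σ=8b of 8 (70bpm 4/4) — PASS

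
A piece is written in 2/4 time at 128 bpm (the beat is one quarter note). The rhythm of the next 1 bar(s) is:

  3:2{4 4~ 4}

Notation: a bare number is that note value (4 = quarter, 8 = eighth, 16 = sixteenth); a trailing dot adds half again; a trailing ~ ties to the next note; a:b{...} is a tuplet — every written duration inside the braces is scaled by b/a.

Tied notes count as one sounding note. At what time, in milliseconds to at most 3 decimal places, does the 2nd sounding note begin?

note 2 onset = 2/3b = 312.5ms

1. 0.0ms @ 0 + 312.5ms (2/3)
2. 312.5ms @ 2/3 + 625.0ms (4/3)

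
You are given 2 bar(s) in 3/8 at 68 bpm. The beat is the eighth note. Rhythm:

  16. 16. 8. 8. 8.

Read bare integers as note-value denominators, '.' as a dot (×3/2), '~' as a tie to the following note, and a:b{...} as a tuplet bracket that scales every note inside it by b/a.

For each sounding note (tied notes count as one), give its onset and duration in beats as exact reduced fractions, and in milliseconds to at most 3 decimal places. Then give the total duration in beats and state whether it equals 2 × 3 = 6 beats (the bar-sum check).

1) 0.0ms=0b +661.765ms=3/4b
2) 661.765ms=3/4b +661.765ms=3/4b
3) 1323.529ms=3/2b +1323.529ms=3/2b
4) 2647.059ms=3b +1323.529ms=3/2b
5) 3970.588ms=9/2b +1323.529ms=3/2b
Σ=6b of 6 (68bpm 3/8) — PASS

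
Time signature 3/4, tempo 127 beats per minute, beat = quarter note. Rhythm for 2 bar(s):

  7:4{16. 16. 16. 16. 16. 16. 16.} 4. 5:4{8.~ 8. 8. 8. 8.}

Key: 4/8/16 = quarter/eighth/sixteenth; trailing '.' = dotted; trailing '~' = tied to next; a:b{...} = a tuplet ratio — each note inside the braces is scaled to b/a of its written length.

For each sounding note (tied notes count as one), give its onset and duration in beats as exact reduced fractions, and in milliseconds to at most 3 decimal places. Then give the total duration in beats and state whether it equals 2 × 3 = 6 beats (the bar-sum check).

1) 0.0ms=0b +101.237ms=3/14b
2) 101.237ms=3/14b +101.237ms=3/14b
3) 202.475ms=3/7b +101.237ms=3/14b
4) 303.712ms=9/14b +101.237ms=3/14b
5) 404.949ms=6/7b +101.237ms=3/14b
6) 506.187ms=15/14b +101.237ms=3/14b
7) 607.424ms=9/7b +101.237ms=3/14b
8) 708.661ms=3/2b +708.661ms=3/2b
9) 1417.323ms=3b +566.929ms=6/5b
10) 1984.252ms=21/5b +283.465ms=3/5b
11) 2267.717ms=24/5b +283.465ms=3/5b
12) 2551.181ms=27/5b +283.465ms=3/5b
Σ=6b of 6 (127bpm 3/4) — PASS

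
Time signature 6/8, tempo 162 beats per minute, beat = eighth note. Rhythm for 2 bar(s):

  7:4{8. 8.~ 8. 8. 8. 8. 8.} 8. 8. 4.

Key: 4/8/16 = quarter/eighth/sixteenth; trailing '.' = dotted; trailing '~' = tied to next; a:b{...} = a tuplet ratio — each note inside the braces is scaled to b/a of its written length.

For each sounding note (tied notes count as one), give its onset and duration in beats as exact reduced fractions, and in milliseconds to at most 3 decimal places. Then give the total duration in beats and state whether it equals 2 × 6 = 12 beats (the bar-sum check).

1) 0.0ms=0b +317.46ms=6/7b
2) 317.46ms=6/7b +634.921ms=12/7b
3) 952.381ms=18/7b +317.46ms=6/7b
4) 1269.841ms=24/7b +317.46ms=6/7b
5) 1587.302ms=30/7b +317.46ms=6/7b
6) 1904.762ms=36/7b +317.46ms=6/7b
7) 2222.222ms=6b +555.556ms=3/2b
8) 2777.778ms=15/2b +555.556ms=3/2b
9) 3333.333ms=9b +1111.111ms=3b
Σ=12b of 12 (162bpm 6/8) — PASS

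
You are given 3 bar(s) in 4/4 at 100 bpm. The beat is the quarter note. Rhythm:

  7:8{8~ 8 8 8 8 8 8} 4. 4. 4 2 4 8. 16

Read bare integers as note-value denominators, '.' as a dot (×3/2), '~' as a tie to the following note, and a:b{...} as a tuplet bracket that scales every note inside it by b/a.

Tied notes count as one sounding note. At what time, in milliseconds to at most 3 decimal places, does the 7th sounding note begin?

note 7 onset = 4b = 2400.0ms

1. 0.0ms @ 0 + 685.714ms (8/7)
2. 685.714ms @ 8/7 + 342.857ms (4/7)
3. 1028.571ms @ 12/7 + 342.857ms (4/7)
4. 1371.429ms @ 16/7 + 342.857ms (4/7)
5. 1714.286ms @ 20/7 + 342.857ms (4/7)
6. 2057.143ms @ 24/7 + 342.857ms (4/7)
7. 2400.0ms @ 4 + 900.0ms (3/2)
8. 3300.0ms @ 11/2 + 900.0ms (3/2)
9. 4200.0ms @ 7 + 600.0ms (1)
10. 4800.0ms @ 8 + 1200.0ms (2)
11. 6000.0ms @ 10 + 600.0ms (1)
12. 6600.0ms @ 11 + 450.0ms (3/4)
13. 7050.0ms @ 47/4 + 150.0ms (1/4)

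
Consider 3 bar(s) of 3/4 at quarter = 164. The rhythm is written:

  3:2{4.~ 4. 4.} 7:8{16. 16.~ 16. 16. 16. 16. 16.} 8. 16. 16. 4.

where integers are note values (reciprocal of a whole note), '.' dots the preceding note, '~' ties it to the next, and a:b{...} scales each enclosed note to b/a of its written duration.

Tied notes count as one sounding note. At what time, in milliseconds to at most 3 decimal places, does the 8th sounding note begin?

note 8 onset = 39/7b = 2038.328ms

1. 0.0ms @ 0 + 731.707ms (2)
2. 731.707ms @ 2 + 365.854ms (1)
3. 1097.561ms @ 3 + 156.794ms (3/7)
4. 1254.355ms @ 24/7 + 313.589ms (6/7)
5. 1567.944ms @ 30/7 + 156.794ms (3/7)
6. 1724.739ms @ 33/7 + 156.794ms (3/7)
7. 1881.533ms @ 36/7 + 156.794ms (3/7)
8. 2038.328ms @ 39/7 + 156.794ms (3/7)
9. 2195.122ms @ 6 + 274.39ms (3/4)
10. 2469.512ms @ 27/4 + 137.195ms (3/8)
11. 2606.707ms @ 57/8 + 137.195ms (3/8)
12. 2743.902ms @ 15/2 + 548.78ms (3/2)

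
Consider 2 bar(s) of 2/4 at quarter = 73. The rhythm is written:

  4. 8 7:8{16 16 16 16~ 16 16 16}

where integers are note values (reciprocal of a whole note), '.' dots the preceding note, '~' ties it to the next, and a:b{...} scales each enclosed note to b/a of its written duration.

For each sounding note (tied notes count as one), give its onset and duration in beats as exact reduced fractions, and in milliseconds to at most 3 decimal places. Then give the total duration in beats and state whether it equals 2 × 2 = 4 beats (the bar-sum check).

1) 0.0ms=0b +1232.877ms=3/2b
2) 1232.877ms=3/2b +410.959ms=1/2b
3) 1643.836ms=2b +234.834ms=2/7b
4) 1878.669ms=16/7b +234.834ms=2/7b
5) 2113.503ms=18/7b +234.834ms=2/7b
6) 2348.337ms=20/7b +469.667ms=4/7b
7) 2818.004ms=24/7b +234.834ms=2/7b
8) 3052.838ms=26/7b +234.834ms=2/7b
Σ=4b of 4 (73bpm 2/4) — PASS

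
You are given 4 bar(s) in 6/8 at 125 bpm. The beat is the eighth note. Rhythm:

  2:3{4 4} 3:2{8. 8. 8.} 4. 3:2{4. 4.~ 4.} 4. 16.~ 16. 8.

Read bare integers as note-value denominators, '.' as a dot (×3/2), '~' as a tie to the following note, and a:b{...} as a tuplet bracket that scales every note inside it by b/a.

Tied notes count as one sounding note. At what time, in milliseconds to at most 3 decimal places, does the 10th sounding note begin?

note 10 onset = 21b = 10080.0ms

1. 0.0ms @ 0 + 1440.0ms (3)
2. 1440.0ms @ 3 + 1440.0ms (3)
3. 2880.0ms @ 6 + 480.0ms (1)
4. 3360.0ms @ 7 + 480.0ms (1)
5. 3840.0ms @ 8 + 480.0ms (1)
6. 4320.0ms @ 9 + 1440.0ms (3)
7. 5760.0ms @ 12 + 960.0ms (2)
8. 6720.0ms @ 14 + 1920.0ms (4)
9. 8640.0ms @ 18 + 1440.0ms (3)
10. 10080.0ms @ 21 + 720.0ms (3/2)
11. 10800.0ms @ 45/2 + 720.0ms (3/2)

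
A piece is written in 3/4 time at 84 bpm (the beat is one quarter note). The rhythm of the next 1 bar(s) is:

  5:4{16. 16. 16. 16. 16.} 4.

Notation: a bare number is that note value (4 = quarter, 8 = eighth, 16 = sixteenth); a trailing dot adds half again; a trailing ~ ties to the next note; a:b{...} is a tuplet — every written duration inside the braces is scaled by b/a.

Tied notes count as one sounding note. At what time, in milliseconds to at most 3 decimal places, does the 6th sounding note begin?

note 6 onset = 3/2b = 1071.429ms

1. 0.0ms @ 0 + 214.286ms (3/10)
2. 214.286ms @ 3/10 + 214.286ms (3/10)
3. 428.571ms @ 3/5 + 214.286ms (3/10)
4. 642.857ms @ 9/10 + 214.286ms (3/10)
5. 857.143ms @ 6/5 + 214.286ms (3/10)
6. 1071.429ms @ 3/2 + 1071.429ms (3/2)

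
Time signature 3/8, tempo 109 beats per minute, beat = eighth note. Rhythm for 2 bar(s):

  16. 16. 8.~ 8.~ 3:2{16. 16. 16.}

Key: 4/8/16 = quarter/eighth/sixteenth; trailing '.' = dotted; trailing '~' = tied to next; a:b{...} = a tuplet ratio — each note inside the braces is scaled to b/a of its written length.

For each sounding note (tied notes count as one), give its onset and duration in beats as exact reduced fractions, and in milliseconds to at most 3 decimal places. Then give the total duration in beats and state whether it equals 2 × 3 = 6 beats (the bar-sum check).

1) 0.0ms=0b +412.844ms=3/4b
2) 412.844ms=3/4b +412.844ms=3/4b
3) 825.688ms=3/2b +1926.606ms=7/2b
4) 2752.294ms=5b +275.229ms=1/2b
5) 3027.523ms=11/2b +275.229ms=1/2b
Σ=6b of 6 (109bpm 3/8) — PASS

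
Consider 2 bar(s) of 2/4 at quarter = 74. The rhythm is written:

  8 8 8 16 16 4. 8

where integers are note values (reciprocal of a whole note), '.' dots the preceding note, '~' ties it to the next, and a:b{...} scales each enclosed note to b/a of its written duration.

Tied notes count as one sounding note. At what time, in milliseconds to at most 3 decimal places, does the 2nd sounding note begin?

note 2 onset = 1/2b = 405.405ms

1. 0.0ms @ 0 + 405.405ms (1/2)
2. 405.405ms @ 1/2 + 405.405ms (1/2)
3. 810.811ms @ 1 + 405.405ms (1/2)
4. 1216.216ms @ 3/2 + 202.703ms (1/4)
5. 1418.919ms @ 7/4 + 202.703ms (1/4)
6. 1621.622ms @ 2 + 1216.216ms (3/2)
7. 2837.838ms @ 7/2 + 405.405ms (1/2)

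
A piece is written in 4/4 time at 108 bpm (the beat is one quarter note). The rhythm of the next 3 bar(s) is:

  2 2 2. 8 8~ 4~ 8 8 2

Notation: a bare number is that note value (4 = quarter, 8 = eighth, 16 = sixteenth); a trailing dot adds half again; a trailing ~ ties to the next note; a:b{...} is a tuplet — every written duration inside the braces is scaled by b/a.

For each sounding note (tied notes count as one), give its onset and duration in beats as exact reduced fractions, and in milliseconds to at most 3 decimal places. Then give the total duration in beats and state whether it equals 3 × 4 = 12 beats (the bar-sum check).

1) 0.0ms=0b +1111.111ms=2b
2) 1111.111ms=2b +1111.111ms=2b
3) 2222.222ms=4b +1666.667ms=3b
4) 3888.889ms=7b +277.778ms=1/2b
5) 4166.667ms=15/2b +1111.111ms=2b
6) 5277.778ms=19/2b +277.778ms=1/2b
7) 5555.556ms=10b +1111.111ms=2b
Σ=12b of 12 (108bpm 4/4) — PASS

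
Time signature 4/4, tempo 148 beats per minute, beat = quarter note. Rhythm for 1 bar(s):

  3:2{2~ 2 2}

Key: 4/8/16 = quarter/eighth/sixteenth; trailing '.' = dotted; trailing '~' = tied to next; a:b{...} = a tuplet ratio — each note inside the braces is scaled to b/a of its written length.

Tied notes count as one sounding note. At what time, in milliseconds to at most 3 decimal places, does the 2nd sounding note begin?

1. 0.0ms @ 0 + 1081.081ms (8/3)
2. 1081.081ms @ 8/3 + 540.541ms (4/3)

note 2 onset = 8/3b = 1081.081ms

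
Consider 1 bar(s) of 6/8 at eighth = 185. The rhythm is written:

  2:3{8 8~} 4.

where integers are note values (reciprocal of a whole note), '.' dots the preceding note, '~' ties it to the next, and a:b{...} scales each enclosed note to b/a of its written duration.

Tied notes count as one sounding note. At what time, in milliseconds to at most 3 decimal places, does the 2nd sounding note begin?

1. 0.0ms @ 0 + 486.486ms (3/2)
2. 486.486ms @ 3/2 + 1459.459ms (9/2)

note 2 onset = 3/2b = 486.486ms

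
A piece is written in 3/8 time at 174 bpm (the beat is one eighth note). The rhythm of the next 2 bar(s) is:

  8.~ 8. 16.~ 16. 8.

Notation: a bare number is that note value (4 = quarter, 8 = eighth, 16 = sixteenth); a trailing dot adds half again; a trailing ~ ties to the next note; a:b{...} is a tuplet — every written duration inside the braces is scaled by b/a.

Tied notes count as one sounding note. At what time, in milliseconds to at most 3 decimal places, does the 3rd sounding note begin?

note 3 onset = 9/2b = 1551.724ms

1. 0.0ms @ 0 + 1034.483ms (3)
2. 1034.483ms @ 3 + 517.241ms (3/2)
3. 1551.724ms @ 9/2 + 517.241ms (3/2)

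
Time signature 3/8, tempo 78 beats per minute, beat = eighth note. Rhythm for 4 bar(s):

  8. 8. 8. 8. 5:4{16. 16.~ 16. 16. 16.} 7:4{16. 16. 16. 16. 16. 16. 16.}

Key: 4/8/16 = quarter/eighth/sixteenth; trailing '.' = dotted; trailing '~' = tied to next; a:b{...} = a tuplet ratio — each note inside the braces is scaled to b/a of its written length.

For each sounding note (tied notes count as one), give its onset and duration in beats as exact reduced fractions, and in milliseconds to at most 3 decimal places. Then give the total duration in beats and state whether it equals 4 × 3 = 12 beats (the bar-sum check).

1) 0.0ms=0b +1153.846ms=3/2b
2) 1153.846ms=3/2b +1153.846ms=3/2b
3) 2307.692ms=3b +1153.846ms=3/2b
4) 3461.538ms=9/2b +1153.846ms=3/2b
5) 4615.385ms=6b +461.538ms=3/5b
6) 5076.923ms=33/5b +923.077ms=6/5b
7) 6000.0ms=39/5b +461.538ms=3/5b
8) 6461.538ms=42/5b +461.538ms=3/5b
9) 6923.077ms=9b +329.67ms=3/7b
10) 7252.747ms=66/7b +329.67ms=3/7b
11) 7582.418ms=69/7b +329.67ms=3/7b
12) 7912.088ms=72/7b +329.67ms=3/7b
13) 8241.758ms=75/7b +329.67ms=3/7b
14) 8571.429ms=78/7b +329.67ms=3/7b
15) 8901.099ms=81/7b +329.67ms=3/7b
Σ=12b of 12 (78bpm 3/8) — PASS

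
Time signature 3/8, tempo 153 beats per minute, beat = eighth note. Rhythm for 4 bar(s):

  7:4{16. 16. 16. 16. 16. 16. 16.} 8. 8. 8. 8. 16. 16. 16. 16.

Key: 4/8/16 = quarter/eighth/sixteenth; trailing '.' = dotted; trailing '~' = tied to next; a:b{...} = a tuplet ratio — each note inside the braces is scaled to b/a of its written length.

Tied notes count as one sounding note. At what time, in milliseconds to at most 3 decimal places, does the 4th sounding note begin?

1. 0.0ms @ 0 + 168.067ms (3/7)
2. 168.067ms @ 3/7 + 168.067ms (3/7)
3. 336.134ms @ 6/7 + 168.067ms (3/7)
4. 504.202ms @ 9/7 + 168.067ms (3/7)
5. 672.269ms @ 12/7 + 168.067ms (3/7)
6. 840.336ms @ 15/7 + 168.067ms (3/7)
7. 1008.403ms @ 18/7 + 168.067ms (3/7)
8. 1176.471ms @ 3 + 588.235ms (3/2)
9. 1764.706ms @ 9/2 + 588.235ms (3/2)
10. 2352.941ms @ 6 + 588.235ms (3/2)
11. 2941.176ms @ 15/2 + 588.235ms (3/2)
12. 3529.412ms @ 9 + 294.118ms (3/4)
13. 3823.529ms @ 39/4 + 294.118ms (3/4)
14. 4117.647ms @ 21/2 + 294.118ms (3/4)
15. 4411.765ms @ 45/4 + 294.118ms (3/4)

note 4 onset = 9/7b = 504.202ms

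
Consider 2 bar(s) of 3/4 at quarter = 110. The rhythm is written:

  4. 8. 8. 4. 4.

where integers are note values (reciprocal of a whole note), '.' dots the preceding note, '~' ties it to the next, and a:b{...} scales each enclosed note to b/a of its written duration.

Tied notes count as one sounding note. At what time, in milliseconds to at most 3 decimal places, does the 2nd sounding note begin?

note 2 onset = 3/2b = 818.182ms

1. 0.0ms @ 0 + 818.182ms (3/2)
2. 818.182ms @ 3/2 + 409.091ms (3/4)
3. 1227.273ms @ 9/4 + 409.091ms (3/4)
4. 1636.364ms @ 3 + 818.182ms (3/2)
5. 2454.545ms @ 9/2 + 818.182ms (3/2)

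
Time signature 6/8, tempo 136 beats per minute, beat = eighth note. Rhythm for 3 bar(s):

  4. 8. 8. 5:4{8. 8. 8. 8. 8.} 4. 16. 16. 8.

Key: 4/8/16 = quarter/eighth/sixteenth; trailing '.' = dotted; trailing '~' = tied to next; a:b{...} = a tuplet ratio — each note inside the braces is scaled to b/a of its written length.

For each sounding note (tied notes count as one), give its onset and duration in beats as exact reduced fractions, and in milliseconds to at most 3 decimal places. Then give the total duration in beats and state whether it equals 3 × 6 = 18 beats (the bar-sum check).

1) 0.0ms=0b +1323.529ms=3b
2) 1323.529ms=3b +661.765ms=3/2b
3) 1985.294ms=9/2b +661.765ms=3/2b
4) 2647.059ms=6b +529.412ms=6/5b
5) 3176.471ms=36/5b +529.412ms=6/5b
6) 3705.882ms=42/5b +529.412ms=6/5b
7) 4235.294ms=48/5b +529.412ms=6/5b
8) 4764.706ms=54/5b +529.412ms=6/5b
9) 5294.118ms=12b +1323.529ms=3b
10) 6617.647ms=15b +330.882ms=3/4b
11) 6948.529ms=63/4b +330.882ms=3/4b
12) 7279.412ms=33/2b +661.765ms=3/2b
Σ=18b of 18 (136bpm 6/8) — PASS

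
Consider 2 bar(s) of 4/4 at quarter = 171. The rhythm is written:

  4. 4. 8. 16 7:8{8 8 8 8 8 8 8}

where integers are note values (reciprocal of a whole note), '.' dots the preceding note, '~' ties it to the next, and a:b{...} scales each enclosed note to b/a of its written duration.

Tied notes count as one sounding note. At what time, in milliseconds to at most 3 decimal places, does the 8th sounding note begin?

1. 0.0ms @ 0 + 526.316ms (3/2)
2. 526.316ms @ 3/2 + 526.316ms (3/2)
3. 1052.632ms @ 3 + 263.158ms (3/4)
4. 1315.789ms @ 15/4 + 87.719ms (1/4)
5. 1403.509ms @ 4 + 200.501ms (4/7)
6. 1604.01ms @ 32/7 + 200.501ms (4/7)
7. 1804.511ms @ 36/7 + 200.501ms (4/7)
8. 2005.013ms @ 40/7 + 200.501ms (4/7)
9. 2205.514ms @ 44/7 + 200.501ms (4/7)
10. 2406.015ms @ 48/7 + 200.501ms (4/7)
11. 2606.516ms @ 52/7 + 200.501ms (4/7)

note 8 onset = 40/7b = 2005.013ms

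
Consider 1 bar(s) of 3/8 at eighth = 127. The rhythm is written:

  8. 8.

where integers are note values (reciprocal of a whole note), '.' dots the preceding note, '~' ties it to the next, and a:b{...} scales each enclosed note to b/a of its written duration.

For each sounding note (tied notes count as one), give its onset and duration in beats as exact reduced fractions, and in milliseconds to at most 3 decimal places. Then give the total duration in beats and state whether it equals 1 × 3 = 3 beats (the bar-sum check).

1) 0.0ms=0b +708.661ms=3/2b
2) 708.661ms=3/2b +708.661ms=3/2b
Σ=3b of 3 (127bpm 3/8) — PASS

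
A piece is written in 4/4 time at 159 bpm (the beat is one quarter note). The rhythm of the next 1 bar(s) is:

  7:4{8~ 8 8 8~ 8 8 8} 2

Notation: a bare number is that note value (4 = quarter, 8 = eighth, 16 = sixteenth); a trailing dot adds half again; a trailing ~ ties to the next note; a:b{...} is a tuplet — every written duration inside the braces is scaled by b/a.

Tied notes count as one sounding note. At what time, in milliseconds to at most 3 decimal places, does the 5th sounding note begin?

note 5 onset = 12/7b = 646.9ms

1. 0.0ms @ 0 + 215.633ms (4/7)
2. 215.633ms @ 4/7 + 107.817ms (2/7)
3. 323.45ms @ 6/7 + 215.633ms (4/7)
4. 539.084ms @ 10/7 + 107.817ms (2/7)
5. 646.9ms @ 12/7 + 107.817ms (2/7)
6. 754.717ms @ 2 + 754.717ms (2)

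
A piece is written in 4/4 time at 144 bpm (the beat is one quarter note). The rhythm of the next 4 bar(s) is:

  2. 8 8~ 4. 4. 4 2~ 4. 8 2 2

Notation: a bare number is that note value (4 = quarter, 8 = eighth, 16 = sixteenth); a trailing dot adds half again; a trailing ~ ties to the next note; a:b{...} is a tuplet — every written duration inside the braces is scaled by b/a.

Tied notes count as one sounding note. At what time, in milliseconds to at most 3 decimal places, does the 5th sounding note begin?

1. 0.0ms @ 0 + 1250.0ms (3)
2. 1250.0ms @ 3 + 208.333ms (1/2)
3. 1458.333ms @ 7/2 + 833.333ms (2)
4. 2291.667ms @ 11/2 + 625.0ms (3/2)
5. 2916.667ms @ 7 + 416.667ms (1)
6. 3333.333ms @ 8 + 1458.333ms (7/2)
7. 4791.667ms @ 23/2 + 208.333ms (1/2)
8. 5000.0ms @ 12 + 833.333ms (2)
9. 5833.333ms @ 14 + 833.333ms (2)

note 5 onset = 7b = 2916.667ms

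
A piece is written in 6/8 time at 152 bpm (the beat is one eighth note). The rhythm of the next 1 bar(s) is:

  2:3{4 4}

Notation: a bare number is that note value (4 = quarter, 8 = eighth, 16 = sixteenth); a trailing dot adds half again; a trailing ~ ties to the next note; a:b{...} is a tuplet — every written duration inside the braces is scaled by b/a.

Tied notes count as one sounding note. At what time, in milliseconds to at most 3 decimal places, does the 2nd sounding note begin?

note 2 onset = 3b = 1184.211ms

1. 0.0ms @ 0 + 1184.211ms (3)
2. 1184.211ms @ 3 + 1184.211ms (3)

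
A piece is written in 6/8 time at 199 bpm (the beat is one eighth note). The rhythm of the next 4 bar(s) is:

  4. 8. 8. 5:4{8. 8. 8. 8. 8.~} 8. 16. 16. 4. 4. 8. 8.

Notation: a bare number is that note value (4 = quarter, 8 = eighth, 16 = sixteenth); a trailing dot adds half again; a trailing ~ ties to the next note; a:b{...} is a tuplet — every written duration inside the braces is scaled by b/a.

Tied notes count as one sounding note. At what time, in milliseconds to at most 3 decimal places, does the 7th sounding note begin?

note 7 onset = 48/5b = 2894.472ms

1. 0.0ms @ 0 + 904.523ms (3)
2. 904.523ms @ 3 + 452.261ms (3/2)
3. 1356.784ms @ 9/2 + 452.261ms (3/2)
4. 1809.045ms @ 6 + 361.809ms (6/5)
5. 2170.854ms @ 36/5 + 361.809ms (6/5)
6. 2532.663ms @ 42/5 + 361.809ms (6/5)
7. 2894.472ms @ 48/5 + 361.809ms (6/5)
8. 3256.281ms @ 54/5 + 814.07ms (27/10)
9. 4070.352ms @ 27/2 + 226.131ms (3/4)
10. 4296.482ms @ 57/4 + 226.131ms (3/4)
11. 4522.613ms @ 15 + 904.523ms (3)
12. 5427.136ms @ 18 + 904.523ms (3)
13. 6331.658ms @ 21 + 452.261ms (3/2)
14. 6783.92ms @ 45/2 + 452.261ms (3/2)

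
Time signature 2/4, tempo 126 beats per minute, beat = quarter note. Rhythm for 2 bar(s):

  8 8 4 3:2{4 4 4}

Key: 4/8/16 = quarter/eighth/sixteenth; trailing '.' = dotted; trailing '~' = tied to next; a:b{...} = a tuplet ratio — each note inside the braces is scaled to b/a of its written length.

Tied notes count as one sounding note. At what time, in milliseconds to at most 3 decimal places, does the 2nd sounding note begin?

1. 0.0ms @ 0 + 238.095ms (1/2)
2. 238.095ms @ 1/2 + 238.095ms (1/2)
3. 476.19ms @ 1 + 476.19ms (1)
4. 952.381ms @ 2 + 317.46ms (2/3)
5. 1269.841ms @ 8/3 + 317.46ms (2/3)
6. 1587.302ms @ 10/3 + 317.46ms (2/3)

note 2 onset = 1/2b = 238.095ms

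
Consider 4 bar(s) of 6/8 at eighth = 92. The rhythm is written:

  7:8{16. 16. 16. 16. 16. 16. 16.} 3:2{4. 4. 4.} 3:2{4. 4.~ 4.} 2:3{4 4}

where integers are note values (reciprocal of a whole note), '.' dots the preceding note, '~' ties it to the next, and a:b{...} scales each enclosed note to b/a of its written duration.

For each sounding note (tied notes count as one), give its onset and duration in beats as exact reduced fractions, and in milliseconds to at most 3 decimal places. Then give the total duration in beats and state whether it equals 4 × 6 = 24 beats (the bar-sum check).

1) 0.0ms=0b +559.006ms=6/7b
2) 559.006ms=6/7b +559.006ms=6/7b
3) 1118.012ms=12/7b +559.006ms=6/7b
4) 1677.019ms=18/7b +559.006ms=6/7b
5) 2236.025ms=24/7b +559.006ms=6/7b
6) 2795.031ms=30/7b +559.006ms=6/7b
7) 3354.037ms=36/7b +559.006ms=6/7b
8) 3913.043ms=6b +1304.348ms=2b
9) 5217.391ms=8b +1304.348ms=2b
10) 6521.739ms=10b +1304.348ms=2b
11) 7826.087ms=12b +1304.348ms=2b
12) 9130.435ms=14b +2608.696ms=4b
13) 11739.13ms=18b +1956.522ms=3b
14) 13695.652ms=21b +1956.522ms=3b
Σ=24b of 24 (92bpm 6/8) — PASS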